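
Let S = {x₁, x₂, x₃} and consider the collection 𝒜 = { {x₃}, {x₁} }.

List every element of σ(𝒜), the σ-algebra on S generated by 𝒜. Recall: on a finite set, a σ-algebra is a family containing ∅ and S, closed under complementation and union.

σ(𝒜) = { {}, {x₁}, {x₂}, {x₃}, {x₁, x₂}, {x₁, x₃}, {x₂, x₃}, S }

Working:
Begin from { {}, {x₁}, {x₃}, S } (that is, 𝒜 plus ∅ and S).
Pass 1 adds 3:
  {x₁, x₂}  = ᶜ of {x₃}
  {x₁, x₃}  = {x₃} ∪ {x₁}
  {x₂, x₃}  = ᶜ of {x₁}
  — 7 sets.
Pass 2 (1 new):
  {x₂}  = ᶜ of {x₁, x₃}
  — 8 sets.
After Pass 3 the family is unchanged; done.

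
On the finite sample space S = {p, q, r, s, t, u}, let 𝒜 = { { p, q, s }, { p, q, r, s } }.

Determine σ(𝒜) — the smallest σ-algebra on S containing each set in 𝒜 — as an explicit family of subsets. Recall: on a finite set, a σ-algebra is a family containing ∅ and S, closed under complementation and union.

Start: 𝒜 ∪ {∅, S} = { {  }, { p, q, s }, { p, q, r, s }, S }.
Step 1: 2 new —
  { t, u }  = S∖{ p, q, r, s }
  { r, t, u }  = S∖{ p, q, s }
Step 2 (1 new):
  { p, q, s, t, u }  = { t, u } ∪ { p, q, s }
Step 3: 1 new —
  { r }  = S∖{ p, q, s, t, u }
Step 4: no new sets; the family is a σ-algebra.

|σ(𝒜)| = 8.  σ(𝒜) = { {  }, { r }, { t, u }, { p, q, s }, { r, t, u }, { p, q, r, s }, { p, q, s, t, u }, S }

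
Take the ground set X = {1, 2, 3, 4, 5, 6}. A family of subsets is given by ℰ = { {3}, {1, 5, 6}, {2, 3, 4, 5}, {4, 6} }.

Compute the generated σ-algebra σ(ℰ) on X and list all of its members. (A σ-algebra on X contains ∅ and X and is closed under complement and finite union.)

σ(ℰ) = { {}, {1}, {2}, {3}, {4}, {5}, {6}, {1, 2}, {1, 3}, {1, 4}, {1, 5}, {1, 6}, {2, 3}, {2, 4}, {2, 5}, {2, 6}, {3, 4}, {3, 5}, {3, 6}, {4, 5}, {4, 6}, {5, 6}, {1, 2, 3}, {1, 2, 4}, {1, 2, 5}, {1, 2, 6}, {1, 3, 4}, {1, 3, 5}, {1, 3, 6}, {1, 4, 5}, {1, 4, 6}, {1, 5, 6}, {2, 3, 4}, {2, 3, 5}, {2, 3, 6}, {2, 4, 5}, {2, 4, 6}, {2, 5, 6}, {3, 4, 5}, {3, 4, 6}, {3, 5, 6}, {4, 5, 6}, {1, 2, 3, 4}, {1, 2, 3, 5}, {1, 2, 3, 6}, {1, 2, 4, 5}, {1, 2, 4, 6}, {1, 2, 5, 6}, {1, 3, 4, 5}, {1, 3, 4, 6}, {1, 3, 5, 6}, {1, 4, 5, 6}, {2, 3, 4, 5}, {2, 3, 4, 6}, {2, 3, 5, 6}, {2, 4, 5, 6}, {3, 4, 5, 6}, {1, 2, 3, 4, 5}, {1, 2, 3, 4, 6}, {1, 2, 3, 5, 6}, {1, 2, 4, 5, 6}, {1, 3, 4, 5, 6}, {2, 3, 4, 5, 6}, X }

Derivation:
Take S₀ = ℰ ∪ {∅, X} = { {}, {3}, {4, 6}, {1, 5, 6}, {2, 3, 4, 5}, X }.
Round 1: +8 →
  {1, 6}  = {2, 3, 4, 5}ᶜ
  {2, 3, 4}  = {1, 5, 6}ᶜ
  {3, 4, 6}  = {3} ∪ {4, 6}
  {1, 2, 3, 5}  = {4, 6}ᶜ
  {1, 3, 5, 6}  = {3} ∪ {1, 5, 6}
  {1, 4, 5, 6}  = {1, 5, 6} ∪ {4, 6}
  {1, 2, 4, 5, 6}  = {3}ᶜ
  {2, 3, 4, 5, 6}  = {2, 3, 4, 5} ∪ {4, 6}
Round 2 adds 12:
  {1}  = {2, 3, 4, 5, 6}ᶜ
  {2, 3}  = {1, 4, 5, 6}ᶜ
  {2, 4}  = {1, 3, 5, 6}ᶜ
  {1, 2, 5}  = {3, 4, 6}ᶜ
  {1, 3, 6}  = {1, 6} ∪ {3}
  {1, 4, 6}  = {1, 6} ∪ {4, 6}
  {1, 3, 4, 6}  = {1, 6} ∪ {3, 4, 6}
  {2, 3, 4, 6}  = {2, 3, 4} ∪ {3, 4, 6}
  {1, 2, 3, 4, 5}  = {2, 3, 4} ∪ {1, 2, 3, 5}
  {1, 2, 3, 4, 6}  = {2, 3, 4} ∪ {1, 6}
  {1, 2, 3, 5, 6}  = {1, 3, 5, 6} ∪ {1, 2, 3, 5}
  {1, 3, 4, 5, 6}  = {1, 3, 5, 6} ∪ {1, 4, 5, 6}
Round 3 (17 new):
  {2}  = {1, 3, 4, 5, 6}ᶜ
  {4}  = {1, 2, 3, 5, 6}ᶜ
  {5}  = {1, 2, 3, 4, 6}ᶜ
  {6}  = {1, 2, 3, 4, 5}ᶜ
  {1, 3}  = {3} ∪ {1}
  {1, 5}  = {2, 3, 4, 6}ᶜ
  {2, 5}  = {1, 3, 4, 6}ᶜ
  {1, 2, 3}  = {2, 3} ∪ {1}
  {1, 2, 4}  = {2, 4} ∪ {1}
  {2, 3, 5}  = {1, 4, 6}ᶜ
  {2, 4, 5}  = {1, 3, 6}ᶜ
  {2, 4, 6}  = {4, 6} ∪ {2, 4}
  {1, 2, 3, 4}  = {2, 3, 4} ∪ {1}
  {1, 2, 3, 6}  = {1, 3, 6} ∪ {2, 3}
  {1, 2, 4, 5}  = {2, 4} ∪ {1, 2, 5}
  {1, 2, 4, 6}  = {1, 6} ∪ {2, 4}
  {1, 2, 5, 6}  = {1, 6} ∪ {1, 2, 5}
Round 4. New:
  {1, 2}  = {2} ∪ {1}
  {1, 4}  = {4} ∪ {1}
  {2, 6}  = {2} ∪ {6}
  {3, 4}  = {1, 2, 5, 6}ᶜ
  {3, 5}  = {1, 2, 4, 6}ᶜ
  {3, 6}  = {1, 2, 4, 5}ᶜ
  {4, 5}  = {1, 2, 3, 6}ᶜ
  {5, 6}  = {1, 2, 3, 4}ᶜ
  {1, 2, 6}  = {1, 6} ∪ {2}
  {1, 3, 4}  = {1, 3} ∪ {4}
  {1, 3, 5}  = {2, 4, 6}ᶜ
  {1, 4, 5}  = {4} ∪ {1, 5}
  {2, 3, 6}  = {2, 3} ∪ {6}
  {2, 5, 6}  = {2, 5} ∪ {6}
  {3, 5, 6}  = {1, 2, 4}ᶜ
  {4, 5, 6}  = {1, 2, 3}ᶜ
  {2, 3, 5, 6}  = {6} ∪ {2, 3, 5}
  {2, 4, 5, 6}  = {1, 3}ᶜ
  {3, 4, 5, 6}  = {3, 4, 6} ∪ {5}
Round 5: 2 new —
  {3, 4, 5}  = {1, 2, 6}ᶜ
  {1, 3, 4, 5}  = {2, 6}ᶜ
Round 6 adds nothing — fixpoint reached.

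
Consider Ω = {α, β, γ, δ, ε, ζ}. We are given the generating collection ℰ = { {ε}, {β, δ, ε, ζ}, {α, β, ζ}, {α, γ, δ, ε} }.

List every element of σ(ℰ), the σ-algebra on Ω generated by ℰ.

Initial family (6 sets): { {}, {ε}, {α, β, ζ}, {α, γ, δ, ε}, {β, δ, ε, ζ}, Ω }.
Pass 1. New:
  {α, γ}  = complement {β, δ, ε, ζ}
  {β, ζ}  = complement {α, γ, δ, ε}
  {γ, δ, ε}  = complement {α, β, ζ}
  {α, β, ε, ζ}  = {α, β, ζ} ∪ {ε}
  {α, β, γ, δ, ζ}  = complement {ε}
  {α, β, δ, ε, ζ}  = {β, δ, ε, ζ} ∪ {α, β, ζ}
  — 12 sets.
Pass 2: +7 →
  {γ}  = complement {α, β, δ, ε, ζ}
  {γ, δ}  = complement {α, β, ε, ζ}
  {α, γ, ε}  = {ε} ∪ {α, γ}
  {β, ε, ζ}  = {β, ζ} ∪ {ε}
  {α, β, γ, ζ}  = {β, ζ} ∪ {α, γ}
  {α, β, γ, ε, ζ}  = {α, γ} ∪ {α, β, ε, ζ}
  {β, γ, δ, ε, ζ}  = {γ, δ, ε} ∪ {β, ζ}
  — 19 sets.
Pass 3 (9 new):
  {α}  = complement {β, γ, δ, ε, ζ}
  {δ}  = complement {α, β, γ, ε, ζ}
  {γ, ε}  = {ε} ∪ {γ}
  {δ, ε}  = complement {α, β, γ, ζ}
  {α, γ, δ}  = complement {β, ε, ζ}
  {β, γ, ζ}  = {β, ζ} ∪ {γ}
  {β, δ, ζ}  = complement {α, γ, ε}
  {β, γ, δ, ζ}  = {γ, δ} ∪ {β, ζ}
  {β, γ, ε, ζ}  = {β, ε, ζ} ∪ {γ}
  — 28 sets.
Pass 4. New:
  {α, δ}  = complement {β, γ, ε, ζ}
  {α, ε}  = complement {β, γ, δ, ζ}
  {α, δ, ε}  = complement {β, γ, ζ}
  {α, β, δ, ζ}  = complement {γ, ε}
  — 32 sets.
Pass 5 adds nothing — fixpoint reached.

|σ(ℰ)| = 32.  σ(ℰ) = { {}, {α}, {γ}, {δ}, {ε}, {α, γ}, {α, δ}, {α, ε}, {β, ζ}, {γ, δ}, {γ, ε}, {δ, ε}, {α, β, ζ}, {α, γ, δ}, {α, γ, ε}, {α, δ, ε}, {β, γ, ζ}, {β, δ, ζ}, {β, ε, ζ}, {γ, δ, ε}, {α, β, γ, ζ}, {α, β, δ, ζ}, {α, β, ε, ζ}, {α, γ, δ, ε}, {β, γ, δ, ζ}, {β, γ, ε, ζ}, {β, δ, ε, ζ}, {α, β, γ, δ, ζ}, {α, β, γ, ε, ζ}, {α, β, δ, ε, ζ}, {β, γ, δ, ε, ζ}, Ω }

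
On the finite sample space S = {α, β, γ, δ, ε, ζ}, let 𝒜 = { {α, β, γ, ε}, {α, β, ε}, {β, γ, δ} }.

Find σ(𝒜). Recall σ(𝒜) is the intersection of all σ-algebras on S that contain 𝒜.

Initial family (5 sets): { ∅, {α, β, ε}, {β, γ, δ}, {α, β, γ, ε}, S }.
Round 1. New:
  {δ, ζ}  = ᶜ of {α, β, γ, ε}
  {α, ε, ζ}  = ᶜ of {β, γ, δ}
  {γ, δ, ζ}  = ᶜ of {α, β, ε}
  {α, β, γ, δ, ε}  = {α, β, ε} ∪ {β, γ, δ}
Round 2 (7 new):
  {ζ}  = ᶜ of {α, β, γ, δ, ε}
  {α, β, ε, ζ}  = {α, β, ε} ∪ {α, ε, ζ}
  {α, δ, ε, ζ}  = {α, ε, ζ} ∪ {δ, ζ}
  {β, γ, δ, ζ}  = {β, γ, δ} ∪ {γ, δ, ζ}
  {α, β, γ, ε, ζ}  = {α, ε, ζ} ∪ {α, β, γ, ε}
  {α, β, δ, ε, ζ}  = {α, β, ε} ∪ {δ, ζ}
  {α, γ, δ, ε, ζ}  = {α, ε, ζ} ∪ {γ, δ, ζ}
Round 3 (6 new):
  {β}  = ᶜ of {α, γ, δ, ε, ζ}
  {γ}  = ᶜ of {α, β, δ, ε, ζ}
  {δ}  = ᶜ of {α, β, γ, ε, ζ}
  {α, ε}  = ᶜ of {β, γ, δ, ζ}
  {β, γ}  = ᶜ of {α, δ, ε, ζ}
  {γ, δ}  = ᶜ of {α, β, ε, ζ}
Round 4. New:
  {β, δ}  = {β} ∪ {δ}
  {β, ζ}  = {β} ∪ {ζ}
  {γ, ζ}  = {ζ} ∪ {γ}
  {α, γ, ε}  = {γ} ∪ {α, ε}
  {α, δ, ε}  = {α, ε} ∪ {δ}
  {β, γ, ζ}  = {ζ} ∪ {β, γ}
  {β, δ, ζ}  = {β} ∪ {δ, ζ}
  {α, β, δ, ε}  = {α, β, ε} ∪ {δ}
  {α, γ, δ, ε}  = {γ, δ} ∪ {α, ε}
  {α, γ, ε, ζ}  = {γ} ∪ {α, ε, ζ}
After Round 5 the family is unchanged; done.

Hence σ(𝒜) has 32 members: { ∅, {β}, {γ}, {δ}, {ζ}, {α, ε}, {β, γ}, {β, δ}, {β, ζ}, {γ, δ}, {γ, ζ}, {δ, ζ}, {α, β, ε}, {α, γ, ε}, {α, δ, ε}, {α, ε, ζ}, {β, γ, δ}, {β, γ, ζ}, {β, δ, ζ}, {γ, δ, ζ}, {α, β, γ, ε}, {α, β, δ, ε}, {α, β, ε, ζ}, {α, γ, δ, ε}, {α, γ, ε, ζ}, {α, δ, ε, ζ}, {β, γ, δ, ζ}, {α, β, γ, δ, ε}, {α, β, γ, ε, ζ}, {α, β, δ, ε, ζ}, {α, γ, δ, ε, ζ}, S }.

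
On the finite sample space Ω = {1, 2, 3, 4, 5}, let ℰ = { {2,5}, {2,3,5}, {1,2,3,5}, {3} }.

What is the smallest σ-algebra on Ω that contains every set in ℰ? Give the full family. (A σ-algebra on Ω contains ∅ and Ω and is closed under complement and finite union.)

|σ(ℰ)| = 16.  σ(ℰ) = { ∅, {1}, {3}, {4}, {1,3}, {1,4}, {2,5}, {3,4}, {1,2,5}, {1,3,4}, {2,3,5}, {2,4,5}, {1,2,3,5}, {1,2,4,5}, {2,3,4,5}, Ω }

Trace:
Begin from { ∅, {3}, {2,5}, {2,3,5}, {1,2,3,5}, Ω } (that is, ℰ plus ∅ and Ω).
Iteration 1: 4 new —
  {4}  = {1,2,3,5}ᶜ
  {1,4}  = {2,3,5}ᶜ
  {1,3,4}  = {2,5}ᶜ
  {1,2,4,5}  = {3}ᶜ
  (now 10)
Iteration 2: +3 →
  {3,4}  = {3} ∪ {4}
  {2,4,5}  = {2,5} ∪ {4}
  {2,3,4,5}  = {2,3,5} ∪ {4}
  (now 13)
Iteration 3 adds 3:
  {1}  = {2,3,4,5}ᶜ
  {1,3}  = {2,4,5}ᶜ
  {1,2,5}  = {3,4}ᶜ
  (now 16)
Iteration 4: closed — nothing new.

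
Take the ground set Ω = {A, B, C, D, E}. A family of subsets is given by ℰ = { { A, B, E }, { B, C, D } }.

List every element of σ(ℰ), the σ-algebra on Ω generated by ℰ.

σ(ℰ) = { {  }, { B }, { A, E }, { C, D }, { A, B, E }, { B, C, D }, { A, C, D, E }, Ω }

Trace:
Seed the family with ℰ together with ∅ and Ω: { {  }, { A, B, E }, { B, C, D }, Ω }.
Pass 1. New:
  { A, E }  = { B, C, D }ᶜ
  { C, D }  = { A, B, E }ᶜ
  |family| = 6
Pass 2: 1 new —
  { A, C, D, E }  = { C, D } ∪ { A, E }
  |family| = 7
Pass 3. New:
  { B }  = { A, C, D, E }ᶜ
  |family| = 8
Pass 4: stable.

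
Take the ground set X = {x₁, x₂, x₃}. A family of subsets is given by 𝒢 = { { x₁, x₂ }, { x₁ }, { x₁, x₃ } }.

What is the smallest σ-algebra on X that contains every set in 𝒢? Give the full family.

Initial family (5 sets): { {  }, { x₁ }, { x₁, x₂ }, { x₁, x₃ }, X }.
Step 1 adds 3:
  { x₂ }  = { x₁, x₃ }ᶜ
  { x₃ }  = { x₁, x₂ }ᶜ
  { x₂, x₃ }  = { x₁ }ᶜ
  (now 8)
Step 2 adds nothing — fixpoint reached.

σ(𝒢) = { {  }, { x₁ }, { x₂ }, { x₃ }, { x₁, x₂ }, { x₁, x₃ }, { x₂, x₃ }, X }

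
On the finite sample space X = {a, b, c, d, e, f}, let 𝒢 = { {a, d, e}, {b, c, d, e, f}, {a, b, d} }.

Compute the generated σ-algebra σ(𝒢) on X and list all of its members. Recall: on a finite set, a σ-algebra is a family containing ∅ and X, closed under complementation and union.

Begin from { {}, {a, b, d}, {a, d, e}, {b, c, d, e, f}, X } (that is, 𝒢 plus ∅ and X).
Round 1 adds 4:
  {a}  = complement {b, c, d, e, f}
  {b, c, f}  = complement {a, d, e}
  {c, e, f}  = complement {a, b, d}
  {a, b, d, e}  = {a, d, e} ∪ {a, b, d}
Round 2: 6 new —
  {c, f}  = complement {a, b, d, e}
  {a, b, c, f}  = {b, c, f} ∪ {a}
  {a, c, e, f}  = {c, e, f} ∪ {a}
  {b, c, e, f}  = {b, c, f} ∪ {c, e, f}
  {a, b, c, d, f}  = {b, c, f} ∪ {a, b, d}
  {a, c, d, e, f}  = {a, d, e} ∪ {c, e, f}
Round 3: +7 →
  {b}  = complement {a, c, d, e, f}
  {e}  = complement {a, b, c, d, f}
  {a, d}  = complement {b, c, e, f}
  {b, d}  = complement {a, c, e, f}
  {d, e}  = complement {a, b, c, f}
  {a, c, f}  = {c, f} ∪ {a}
  {a, b, c, e, f}  = {a, c, e, f} ∪ {a, b, c, f}
Round 4: 8 new —
  {d}  = complement {a, b, c, e, f}
  {a, b}  = {b} ∪ {a}
  {a, e}  = {e} ∪ {a}
  {b, e}  = {b} ∪ {e}
  {b, d, e}  = complement {a, c, f}
  {a, c, d, f}  = {a, c, f} ∪ {a, d}
  {b, c, d, f}  = {b, d} ∪ {b, c, f}
  {c, d, e, f}  = {d, e} ∪ {c, e, f}
Round 5: 2 new —
  {a, b, e}  = {b, e} ∪ {a, b}
  {c, d, f}  = {c, f} ∪ {d}
Round 6: stable.

Therefore σ(𝒢) = { {}, {a}, {b}, {d}, {e}, {a, b}, {a, d}, {a, e}, {b, d}, {b, e}, {c, f}, {d, e}, {a, b, d}, {a, b, e}, {a, c, f}, {a, d, e}, {b, c, f}, {b, d, e}, {c, d, f}, {c, e, f}, {a, b, c, f}, {a, b, d, e}, {a, c, d, f}, {a, c, e, f}, {b, c, d, f}, {b, c, e, f}, {c, d, e, f}, {a, b, c, d, f}, {a, b, c, e, f}, {a, c, d, e, f}, {b, c, d, e, f}, X } (|σ(𝒢)| = 32).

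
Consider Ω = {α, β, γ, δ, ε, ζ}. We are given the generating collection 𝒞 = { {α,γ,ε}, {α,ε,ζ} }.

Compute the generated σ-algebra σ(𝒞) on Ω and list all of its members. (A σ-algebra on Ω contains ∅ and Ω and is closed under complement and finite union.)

Initial family (4 sets): { ∅, {α,γ,ε}, {α,ε,ζ}, Ω }.
Round 1: +3 →
  {β,γ,δ}  = Ω∖{α,ε,ζ}
  {β,δ,ζ}  = Ω∖{α,γ,ε}
  {α,γ,ε,ζ}  = {α,γ,ε} ∪ {α,ε,ζ}
  |family| = 7
Round 2: 4 new —
  {β,δ}  = Ω∖{α,γ,ε,ζ}
  {β,γ,δ,ζ}  = {β,δ,ζ} ∪ {β,γ,δ}
  {α,β,γ,δ,ε}  = {β,γ,δ} ∪ {α,γ,ε}
  {α,β,δ,ε,ζ}  = {β,δ,ζ} ∪ {α,ε,ζ}
  |family| = 11
Round 3 (3 new):
  {γ}  = Ω∖{α,β,δ,ε,ζ}
  {ζ}  = Ω∖{α,β,γ,δ,ε}
  {α,ε}  = Ω∖{β,γ,δ,ζ}
  |family| = 14
Round 4. New:
  {γ,ζ}  = {γ} ∪ {ζ}
  {α,β,δ,ε}  = {α,ε} ∪ {β,δ}
  |family| = 16
After Round 5 the family is unchanged; done.

Hence σ(𝒞) has 16 members: { ∅, {γ}, {ζ}, {α,ε}, {β,δ}, {γ,ζ}, {α,γ,ε}, {α,ε,ζ}, {β,γ,δ}, {β,δ,ζ}, {α,β,δ,ε}, {α,γ,ε,ζ}, {β,γ,δ,ζ}, {α,β,γ,δ,ε}, {α,β,δ,ε,ζ}, Ω }.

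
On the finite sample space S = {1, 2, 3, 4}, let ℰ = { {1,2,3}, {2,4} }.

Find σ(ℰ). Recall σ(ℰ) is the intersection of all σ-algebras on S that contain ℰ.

Begin from { ∅, {2,4}, {1,2,3}, S } (that is, ℰ plus ∅ and S).
Pass 1: 2 new —
  {4}  = S∖{1,2,3}
  {1,3}  = S∖{2,4}
Pass 2 (1 new):
  {1,3,4}  = {1,3} ∪ {4}
Pass 3 adds 1:
  {2}  = S∖{1,3,4}
Pass 4: already closed under ᶜ and ∪.

Hence σ(ℰ) has 8 members: { ∅, {2}, {4}, {1,3}, {2,4}, {1,2,3}, {1,3,4}, S }.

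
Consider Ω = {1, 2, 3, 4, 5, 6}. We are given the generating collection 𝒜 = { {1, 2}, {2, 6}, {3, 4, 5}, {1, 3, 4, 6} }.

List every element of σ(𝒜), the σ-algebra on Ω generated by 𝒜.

Begin from { ∅, {1, 2}, {2, 6}, {3, 4, 5}, {1, 3, 4, 6}, Ω } (that is, 𝒜 plus ∅ and Ω).
Step 1 adds 8:
  {2, 5}  = complement {1, 3, 4, 6}
  {1, 2, 6}  = complement {3, 4, 5}
  {1, 3, 4, 5}  = complement {2, 6}
  {3, 4, 5, 6}  = complement {1, 2}
  {1, 2, 3, 4, 5}  = {3, 4, 5} ∪ {1, 2}
  {1, 2, 3, 4, 6}  = {1, 2} ∪ {1, 3, 4, 6}
  {1, 3, 4, 5, 6}  = {3, 4, 5} ∪ {1, 3, 4, 6}
  {2, 3, 4, 5, 6}  = {3, 4, 5} ∪ {2, 6}
  (now 14)
Step 2 (8 new):
  {1}  = complement {2, 3, 4, 5, 6}
  {2}  = complement {1, 3, 4, 5, 6}
  {5}  = complement {1, 2, 3, 4, 6}
  {6}  = complement {1, 2, 3, 4, 5}
  {1, 2, 5}  = {2, 5} ∪ {1, 2}
  {2, 5, 6}  = {2, 5} ∪ {2, 6}
  {1, 2, 5, 6}  = {2, 5} ∪ {1, 2, 6}
  {2, 3, 4, 5}  = {2, 5} ∪ {3, 4, 5}
  (now 22)
Step 3: 6 new —
  {1, 5}  = {5} ∪ {1}
  {1, 6}  = complement {2, 3, 4, 5}
  {3, 4}  = complement {1, 2, 5, 6}
  {5, 6}  = {6} ∪ {5}
  {1, 3, 4}  = complement {2, 5, 6}
  {3, 4, 6}  = complement {1, 2, 5}
  (now 28)
Step 4. New:
  {1, 5, 6}  = {5, 6} ∪ {1, 6}
  {2, 3, 4}  = {3, 4} ∪ {2}
  {1, 2, 3, 4}  = complement {5, 6}
  {2, 3, 4, 6}  = complement {1, 5}
  (now 32)
After Step 5 the family is unchanged; done.

Hence σ(𝒜) has 32 members: { ∅, {1}, {2}, {5}, {6}, {1, 2}, {1, 5}, {1, 6}, {2, 5}, {2, 6}, {3, 4}, {5, 6}, {1, 2, 5}, {1, 2, 6}, {1, 3, 4}, {1, 5, 6}, {2, 3, 4}, {2, 5, 6}, {3, 4, 5}, {3, 4, 6}, {1, 2, 3, 4}, {1, 2, 5, 6}, {1, 3, 4, 5}, {1, 3, 4, 6}, {2, 3, 4, 5}, {2, 3, 4, 6}, {3, 4, 5, 6}, {1, 2, 3, 4, 5}, {1, 2, 3, 4, 6}, {1, 3, 4, 5, 6}, {2, 3, 4, 5, 6}, Ω }.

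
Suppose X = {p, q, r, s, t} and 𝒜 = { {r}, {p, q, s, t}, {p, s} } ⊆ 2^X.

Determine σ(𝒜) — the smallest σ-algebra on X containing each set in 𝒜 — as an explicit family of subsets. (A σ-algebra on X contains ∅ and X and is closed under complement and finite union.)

Seed the family with 𝒜 together with ∅ and X: { {}, {r}, {p, s}, {p, q, s, t}, X }.
Iteration 1: +2 →
  {p, r, s}  = {r} ∪ {p, s}
  {q, r, t}  = complement {p, s}
Iteration 2 (1 new):
  {q, t}  = complement {p, r, s}
Iteration 3: stable.

Therefore σ(𝒜) = { {}, {r}, {p, s}, {q, t}, {p, r, s}, {q, r, t}, {p, q, s, t}, X } (|σ(𝒜)| = 8).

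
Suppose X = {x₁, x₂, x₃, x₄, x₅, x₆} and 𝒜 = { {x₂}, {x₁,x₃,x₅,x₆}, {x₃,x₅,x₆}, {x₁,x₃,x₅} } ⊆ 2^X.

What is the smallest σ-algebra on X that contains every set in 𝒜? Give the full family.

Take S₀ = 𝒜 ∪ {∅, X} = { ∅, {x₂}, {x₁,x₃,x₅}, {x₃,x₅,x₆}, {x₁,x₃,x₅,x₆}, X }.
Round 1 (7 new):
  {x₂,x₄}  = {x₁,x₃,x₅,x₆}ᶜ
  {x₁,x₂,x₄}  = {x₃,x₅,x₆}ᶜ
  {x₂,x₄,x₆}  = {x₁,x₃,x₅}ᶜ
  {x₁,x₂,x₃,x₅}  = {x₁,x₃,x₅} ∪ {x₂}
  {x₂,x₃,x₅,x₆}  = {x₃,x₅,x₆} ∪ {x₂}
  {x₁,x₂,x₃,x₅,x₆}  = {x₁,x₃,x₅,x₆} ∪ {x₂}
  {x₁,x₃,x₄,x₅,x₆}  = {x₂}ᶜ
Round 2 (6 new):
  {x₄}  = {x₁,x₂,x₃,x₅,x₆}ᶜ
  {x₁,x₄}  = {x₂,x₃,x₅,x₆}ᶜ
  {x₄,x₆}  = {x₁,x₂,x₃,x₅}ᶜ
  {x₁,x₂,x₄,x₆}  = {x₂,x₄,x₆} ∪ {x₁,x₂,x₄}
  {x₁,x₂,x₃,x₄,x₅}  = {x₁,x₃,x₅} ∪ {x₁,x₂,x₄}
  {x₂,x₃,x₄,x₅,x₆}  = {x₂,x₄,x₆} ∪ {x₃,x₅,x₆}
Round 3. New:
  {x₁}  = {x₂,x₃,x₄,x₅,x₆}ᶜ
  {x₆}  = {x₁,x₂,x₃,x₄,x₅}ᶜ
  {x₃,x₅}  = {x₁,x₂,x₄,x₆}ᶜ
  {x₁,x₄,x₆}  = {x₁,x₄} ∪ {x₄,x₆}
  {x₁,x₃,x₄,x₅}  = {x₁,x₃,x₅} ∪ {x₁,x₄}
  {x₃,x₄,x₅,x₆}  = {x₄,x₆} ∪ {x₃,x₅,x₆}
Round 4 adds 6:
  {x₁,x₂}  = {x₃,x₄,x₅,x₆}ᶜ
  {x₁,x₆}  = {x₁} ∪ {x₆}
  {x₂,x₆}  = {x₁,x₃,x₄,x₅}ᶜ
  {x₂,x₃,x₅}  = {x₁,x₄,x₆}ᶜ
  {x₃,x₄,x₅}  = {x₄} ∪ {x₃,x₅}
  {x₂,x₃,x₄,x₅}  = {x₃,x₅} ∪ {x₂,x₄}
Round 5 (1 new):
  {x₁,x₂,x₆}  = {x₃,x₄,x₅}ᶜ
Round 6: no new sets; the family is a σ-algebra.

σ(𝒜) = { ∅, {x₁}, {x₂}, {x₄}, {x₆}, {x₁,x₂}, {x₁,x₄}, {x₁,x₆}, {x₂,x₄}, {x₂,x₆}, {x₃,x₅}, {x₄,x₆}, {x₁,x₂,x₄}, {x₁,x₂,x₆}, {x₁,x₃,x₅}, {x₁,x₄,x₆}, {x₂,x₃,x₅}, {x₂,x₄,x₆}, {x₃,x₄,x₅}, {x₃,x₅,x₆}, {x₁,x₂,x₃,x₅}, {x₁,x₂,x₄,x₆}, {x₁,x₃,x₄,x₅}, {x₁,x₃,x₅,x₆}, {x₂,x₃,x₄,x₅}, {x₂,x₃,x₅,x₆}, {x₃,x₄,x₅,x₆}, {x₁,x₂,x₃,x₄,x₅}, {x₁,x₂,x₃,x₅,x₆}, {x₁,x₃,x₄,x₅,x₆}, {x₂,x₃,x₄,x₅,x₆}, X }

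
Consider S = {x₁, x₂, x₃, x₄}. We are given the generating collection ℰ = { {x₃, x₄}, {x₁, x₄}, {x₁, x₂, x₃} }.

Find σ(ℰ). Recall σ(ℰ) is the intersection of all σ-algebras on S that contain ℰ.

Start: ℰ ∪ {∅, S} = { ∅, {x₁, x₄}, {x₃, x₄}, {x₁, x₂, x₃}, S }.
Iteration 1. New:
  {x₄}  = ᶜ of {x₁, x₂, x₃}
  {x₁, x₂}  = ᶜ of {x₃, x₄}
  {x₂, x₃}  = ᶜ of {x₁, x₄}
  {x₁, x₃, x₄}  = {x₃, x₄} ∪ {x₁, x₄}
  |family| = 9
Iteration 2: +3 →
  {x₂}  = ᶜ of {x₁, x₃, x₄}
  {x₁, x₂, x₄}  = {x₁, x₂} ∪ {x₁, x₄}
  {x₂, x₃, x₄}  = {x₃, x₄} ∪ {x₂, x₃}
  |family| = 12
Iteration 3 (3 new):
  {x₁}  = ᶜ of {x₂, x₃, x₄}
  {x₃}  = ᶜ of {x₁, x₂, x₄}
  {x₂, x₄}  = {x₄} ∪ {x₂}
  |family| = 15
Iteration 4. New:
  {x₁, x₃}  = ᶜ of {x₂, x₄}
  |family| = 16
Iteration 5: already closed under ᶜ and ∪.

Hence σ(ℰ) has 16 members: { ∅, {x₁}, {x₂}, {x₃}, {x₄}, {x₁, x₂}, {x₁, x₃}, {x₁, x₄}, {x₂, x₃}, {x₂, x₄}, {x₃, x₄}, {x₁, x₂, x₃}, {x₁, x₂, x₄}, {x₁, x₃, x₄}, {x₂, x₃, x₄}, S }.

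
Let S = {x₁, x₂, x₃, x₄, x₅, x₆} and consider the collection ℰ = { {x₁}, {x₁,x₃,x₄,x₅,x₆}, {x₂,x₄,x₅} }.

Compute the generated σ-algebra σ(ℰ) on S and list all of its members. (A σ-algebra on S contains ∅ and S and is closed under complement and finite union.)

σ(ℰ) (16 sets): { {}, {x₁}, {x₂}, {x₁,x₂}, {x₃,x₆}, {x₄,x₅}, {x₁,x₃,x₆}, {x₁,x₄,x₅}, {x₂,x₃,x₆}, {x₂,x₄,x₅}, {x₁,x₂,x₃,x₆}, {x₁,x₂,x₄,x₅}, {x₃,x₄,x₅,x₆}, {x₁,x₃,x₄,x₅,x₆}, {x₂,x₃,x₄,x₅,x₆}, S }

Derivation:
Start: ℰ ∪ {∅, S} = { {}, {x₁}, {x₂,x₄,x₅}, {x₁,x₃,x₄,x₅,x₆}, S }.
Pass 1: +4 →
  {x₂}  = complement {x₁,x₃,x₄,x₅,x₆}
  {x₁,x₃,x₆}  = complement {x₂,x₄,x₅}
  {x₁,x₂,x₄,x₅}  = {x₂,x₄,x₅} ∪ {x₁}
  {x₂,x₃,x₄,x₅,x₆}  = complement {x₁}
  [9 total]
Pass 2: 3 new —
  {x₁,x₂}  = {x₂} ∪ {x₁}
  {x₃,x₆}  = complement {x₁,x₂,x₄,x₅}
  {x₁,x₂,x₃,x₆}  = {x₁,x₃,x₆} ∪ {x₂}
  [12 total]
Pass 3. New:
  {x₄,x₅}  = complement {x₁,x₂,x₃,x₆}
  {x₂,x₃,x₆}  = {x₃,x₆} ∪ {x₂}
  {x₃,x₄,x₅,x₆}  = complement {x₁,x₂}
  [15 total]
Pass 4. New:
  {x₁,x₄,x₅}  = complement {x₂,x₃,x₆}
  [16 total]
Pass 5: closed — nothing new.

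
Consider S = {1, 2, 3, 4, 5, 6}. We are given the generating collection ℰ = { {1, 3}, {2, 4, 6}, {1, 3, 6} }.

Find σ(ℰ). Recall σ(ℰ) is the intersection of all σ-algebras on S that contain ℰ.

σ(ℰ) = { {}, {5}, {6}, {1, 3}, {2, 4}, {5, 6}, {1, 3, 5}, {1, 3, 6}, {2, 4, 5}, {2, 4, 6}, {1, 2, 3, 4}, {1, 3, 5, 6}, {2, 4, 5, 6}, {1, 2, 3, 4, 5}, {1, 2, 3, 4, 6}, S }

Working:
Start: ℰ ∪ {∅, S} = { {}, {1, 3}, {1, 3, 6}, {2, 4, 6}, S }.
Step 1: 4 new —
  {1, 3, 5}  = complement {2, 4, 6}
  {2, 4, 5}  = complement {1, 3, 6}
  {2, 4, 5, 6}  = complement {1, 3}
  {1, 2, 3, 4, 6}  = {2, 4, 6} ∪ {1, 3}
  [9 total]
Step 2 adds 3:
  {5}  = complement {1, 2, 3, 4, 6}
  {1, 3, 5, 6}  = {1, 3, 6} ∪ {1, 3, 5}
  {1, 2, 3, 4, 5}  = {1, 3, 5} ∪ {2, 4, 5}
  [12 total]
Step 3: +2 →
  {6}  = complement {1, 2, 3, 4, 5}
  {2, 4}  = complement {1, 3, 5, 6}
  [14 total]
Step 4 adds 2:
  {5, 6}  = {5} ∪ {6}
  {1, 2, 3, 4}  = {1, 3} ∪ {2, 4}
  [16 total]
After Step 5 the family is unchanged; done.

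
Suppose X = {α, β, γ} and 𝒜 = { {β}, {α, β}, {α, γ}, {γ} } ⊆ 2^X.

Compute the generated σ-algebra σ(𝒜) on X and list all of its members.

Answer: σ(𝒜) = { ∅, {α}, {β}, {γ}, {α, β}, {α, γ}, {β, γ}, X }

Working:
Seed the family with 𝒜 together with ∅ and X: { ∅, {β}, {γ}, {α, β}, {α, γ}, X }.
Round 1. New:
  {β, γ}  = {γ} ∪ {β}
  [7 total]
Round 2 adds 1:
  {α}  = {β, γ}ᶜ
  [8 total]
Round 3: no new sets; the family is a σ-algebra.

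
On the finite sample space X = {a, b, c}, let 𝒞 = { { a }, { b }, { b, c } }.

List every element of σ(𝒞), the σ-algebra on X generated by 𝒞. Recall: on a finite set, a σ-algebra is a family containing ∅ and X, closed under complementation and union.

Answer: σ(𝒞) = { ∅, { a }, { b }, { c }, { a, b }, { a, c }, { b, c }, X }

Check:
Start: 𝒞 ∪ {∅, X} = { ∅, { a }, { b }, { b, c }, X }.
Step 1. New:
  { a, b }  = { b } ∪ { a }
  { a, c }  = X∖{ b }
  [7 total]
Step 2 (1 new):
  { c }  = X∖{ a, b }
  [8 total]
Step 3 adds nothing — fixpoint reached.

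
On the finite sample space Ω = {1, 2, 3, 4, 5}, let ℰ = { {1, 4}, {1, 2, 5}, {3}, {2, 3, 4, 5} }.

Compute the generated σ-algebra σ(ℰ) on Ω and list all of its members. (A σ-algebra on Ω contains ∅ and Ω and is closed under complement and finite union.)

σ(ℰ) = { {}, {1}, {3}, {4}, {1, 3}, {1, 4}, {2, 5}, {3, 4}, {1, 2, 5}, {1, 3, 4}, {2, 3, 5}, {2, 4, 5}, {1, 2, 3, 5}, {1, 2, 4, 5}, {2, 3, 4, 5}, Ω }

Working:
Take S₀ = ℰ ∪ {∅, Ω} = { {}, {3}, {1, 4}, {1, 2, 5}, {2, 3, 4, 5}, Ω }.
Iteration 1: 6 new —
  {1}  = Ω∖{2, 3, 4, 5}
  {3, 4}  = Ω∖{1, 2, 5}
  {1, 3, 4}  = {3} ∪ {1, 4}
  {2, 3, 5}  = Ω∖{1, 4}
  {1, 2, 3, 5}  = {3} ∪ {1, 2, 5}
  {1, 2, 4, 5}  = Ω∖{3}
  [12 total]
Iteration 2 adds 3:
  {4}  = Ω∖{1, 2, 3, 5}
  {1, 3}  = {3} ∪ {1}
  {2, 5}  = Ω∖{1, 3, 4}
  [15 total]
Iteration 3. New:
  {2, 4, 5}  = Ω∖{1, 3}
  [16 total]
Iteration 4: stable.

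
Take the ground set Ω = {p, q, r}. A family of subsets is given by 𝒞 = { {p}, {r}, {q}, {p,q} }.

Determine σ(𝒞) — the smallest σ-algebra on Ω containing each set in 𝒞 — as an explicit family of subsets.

Initial family (6 sets): { ∅, {p}, {q}, {r}, {p,q}, Ω }.
Step 1 (2 new):
  {p,r}  = ᶜ of {q}
  {q,r}  = ᶜ of {p}
  [8 total]
Step 2 adds nothing — fixpoint reached.

Hence σ(𝒞) has 8 members: { ∅, {p}, {q}, {r}, {p,q}, {p,r}, {q,r}, Ω }.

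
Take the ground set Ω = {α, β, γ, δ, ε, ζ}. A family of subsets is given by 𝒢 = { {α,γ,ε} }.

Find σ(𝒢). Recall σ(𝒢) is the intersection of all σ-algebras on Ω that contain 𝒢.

Seed the family with 𝒢 together with ∅ and Ω: { {}, {α,γ,ε}, Ω }.
Pass 1: +1 →
  {β,δ,ζ}  = Ω∖{α,γ,ε}
  (now 4)
Pass 2: stable.

Therefore σ(𝒢) = { {}, {α,γ,ε}, {β,δ,ζ}, Ω } (|σ(𝒢)| = 4).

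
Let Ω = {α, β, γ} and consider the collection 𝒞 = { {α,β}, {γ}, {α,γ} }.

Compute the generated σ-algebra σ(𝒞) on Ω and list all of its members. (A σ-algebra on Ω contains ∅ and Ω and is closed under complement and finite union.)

σ(𝒞) = { {}, {α}, {β}, {γ}, {α,β}, {α,γ}, {β,γ}, Ω }

Check:
Take S₀ = 𝒞 ∪ {∅, Ω} = { {}, {γ}, {α,β}, {α,γ}, Ω }.
Iteration 1 (1 new):
  {β}  = {α,γ}ᶜ
Iteration 2: 1 new —
  {β,γ}  = {γ} ∪ {β}
Iteration 3 adds 1:
  {α}  = {β,γ}ᶜ
Iteration 4: stable.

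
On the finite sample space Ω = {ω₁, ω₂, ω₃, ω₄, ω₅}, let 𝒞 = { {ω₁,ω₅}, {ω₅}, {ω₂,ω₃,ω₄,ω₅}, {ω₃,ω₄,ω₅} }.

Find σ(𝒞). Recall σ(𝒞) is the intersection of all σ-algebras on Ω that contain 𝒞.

Initial family (6 sets): { {}, {ω₅}, {ω₁,ω₅}, {ω₃,ω₄,ω₅}, {ω₂,ω₃,ω₄,ω₅}, Ω }.
Step 1 (5 new):
  {ω₁}  = ᶜ of {ω₂,ω₃,ω₄,ω₅}
  {ω₁,ω₂}  = ᶜ of {ω₃,ω₄,ω₅}
  {ω₂,ω₃,ω₄}  = ᶜ of {ω₁,ω₅}
  {ω₁,ω₂,ω₃,ω₄}  = ᶜ of {ω₅}
  {ω₁,ω₃,ω₄,ω₅}  = {ω₃,ω₄,ω₅} ∪ {ω₁,ω₅}
  — 11 sets.
Step 2. New:
  {ω₂}  = ᶜ of {ω₁,ω₃,ω₄,ω₅}
  {ω₁,ω₂,ω₅}  = {ω₁,ω₂} ∪ {ω₅}
  — 13 sets.
Step 3: 2 new —
  {ω₂,ω₅}  = {ω₂} ∪ {ω₅}
  {ω₃,ω₄}  = ᶜ of {ω₁,ω₂,ω₅}
  — 15 sets.
Step 4: +1 →
  {ω₁,ω₃,ω₄}  = ᶜ of {ω₂,ω₅}
  — 16 sets.
Step 5: closed — nothing new.

σ(𝒞) = { {}, {ω₁}, {ω₂}, {ω₅}, {ω₁,ω₂}, {ω₁,ω₅}, {ω₂,ω₅}, {ω₃,ω₄}, {ω₁,ω₂,ω₅}, {ω₁,ω₃,ω₄}, {ω₂,ω₃,ω₄}, {ω₃,ω₄,ω₅}, {ω₁,ω₂,ω₃,ω₄}, {ω₁,ω₃,ω₄,ω₅}, {ω₂,ω₃,ω₄,ω₅}, Ω }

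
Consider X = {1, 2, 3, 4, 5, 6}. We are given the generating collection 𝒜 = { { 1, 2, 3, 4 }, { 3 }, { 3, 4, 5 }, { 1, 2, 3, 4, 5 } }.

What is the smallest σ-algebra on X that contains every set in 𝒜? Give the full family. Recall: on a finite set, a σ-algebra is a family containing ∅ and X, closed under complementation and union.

|σ(𝒜)| = 32.  σ(𝒜) = { {  }, { 3 }, { 4 }, { 5 }, { 6 }, { 1, 2 }, { 3, 4 }, { 3, 5 }, { 3, 6 }, { 4, 5 }, { 4, 6 }, { 5, 6 }, { 1, 2, 3 }, { 1, 2, 4 }, { 1, 2, 5 }, { 1, 2, 6 }, { 3, 4, 5 }, { 3, 4, 6 }, { 3, 5, 6 }, { 4, 5, 6 }, { 1, 2, 3, 4 }, { 1, 2, 3, 5 }, { 1, 2, 3, 6 }, { 1, 2, 4, 5 }, { 1, 2, 4, 6 }, { 1, 2, 5, 6 }, { 3, 4, 5, 6 }, { 1, 2, 3, 4, 5 }, { 1, 2, 3, 4, 6 }, { 1, 2, 3, 5, 6 }, { 1, 2, 4, 5, 6 }, X }

Derivation:
Start: 𝒜 ∪ {∅, X} = { {  }, { 3 }, { 3, 4, 5 }, { 1, 2, 3, 4 }, { 1, 2, 3, 4, 5 }, X }.
Iteration 1 (4 new):
  { 6 }  = { 1, 2, 3, 4, 5 }ᶜ
  { 5, 6 }  = { 1, 2, 3, 4 }ᶜ
  { 1, 2, 6 }  = { 3, 4, 5 }ᶜ
  { 1, 2, 4, 5, 6 }  = { 3 }ᶜ
Iteration 2: 6 new —
  { 3, 6 }  = { 6 } ∪ { 3 }
  { 3, 5, 6 }  = { 5, 6 } ∪ { 3 }
  { 1, 2, 3, 6 }  = { 3 } ∪ { 1, 2, 6 }
  { 1, 2, 5, 6 }  = { 5, 6 } ∪ { 1, 2, 6 }
  { 3, 4, 5, 6 }  = { 3, 4, 5 } ∪ { 5, 6 }
  { 1, 2, 3, 4, 6 }  = { 6 } ∪ { 1, 2, 3, 4 }
Iteration 3 adds 7:
  { 5 }  = { 1, 2, 3, 4, 6 }ᶜ
  { 1, 2 }  = { 3, 4, 5, 6 }ᶜ
  { 3, 4 }  = { 1, 2, 5, 6 }ᶜ
  { 4, 5 }  = { 1, 2, 3, 6 }ᶜ
  { 1, 2, 4 }  = { 3, 5, 6 }ᶜ
  { 1, 2, 4, 5 }  = { 3, 6 }ᶜ
  { 1, 2, 3, 5, 6 }  = { 3 } ∪ { 1, 2, 5, 6 }
Iteration 4. New:
  { 4 }  = { 1, 2, 3, 5, 6 }ᶜ
  { 3, 5 }  = { 5 } ∪ { 3 }
  { 1, 2, 3 }  = { 1, 2 } ∪ { 3 }
  { 1, 2, 5 }  = { 1, 2 } ∪ { 5 }
  { 3, 4, 6 }  = { 3, 4 } ∪ { 6 }
  { 4, 5, 6 }  = { 5, 6 } ∪ { 4, 5 }
  { 1, 2, 4, 6 }  = { 6 } ∪ { 1, 2, 4 }
Iteration 5 (2 new):
  { 4, 6 }  = { 6 } ∪ { 4 }
  { 1, 2, 3, 5 }  = { 1, 2, 3 } ∪ { 5 }
Iteration 6: already closed under ᶜ and ∪.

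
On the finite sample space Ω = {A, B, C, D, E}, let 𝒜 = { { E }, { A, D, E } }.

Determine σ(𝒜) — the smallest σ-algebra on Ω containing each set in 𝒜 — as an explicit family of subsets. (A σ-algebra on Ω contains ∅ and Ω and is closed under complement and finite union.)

Take S₀ = 𝒜 ∪ {∅, Ω} = { {  }, { E }, { A, D, E }, Ω }.
Round 1: +2 →
  { B, C }  = complement { A, D, E }
  { A, B, C, D }  = complement { E }
  (now 6)
Round 2 adds 1:
  { B, C, E }  = { B, C } ∪ { E }
  (now 7)
Round 3 adds 1:
  { A, D }  = complement { B, C, E }
  (now 8)
Round 4: no new sets; the family is a σ-algebra.

Hence σ(𝒜) has 8 members: { {  }, { E }, { A, D }, { B, C }, { A, D, E }, { B, C, E }, { A, B, C, D }, Ω }.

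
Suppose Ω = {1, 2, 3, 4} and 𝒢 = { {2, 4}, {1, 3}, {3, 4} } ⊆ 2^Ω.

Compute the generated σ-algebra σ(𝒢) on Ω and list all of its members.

Seed the family with 𝒢 together with ∅ and Ω: { {}, {1, 3}, {2, 4}, {3, 4}, Ω }.
Pass 1 (3 new):
  {1, 2}  = complement {3, 4}
  {1, 3, 4}  = {3, 4} ∪ {1, 3}
  {2, 3, 4}  = {3, 4} ∪ {2, 4}
  [8 total]
Pass 2: 4 new —
  {1}  = complement {2, 3, 4}
  {2}  = complement {1, 3, 4}
  {1, 2, 3}  = {1, 2} ∪ {1, 3}
  {1, 2, 4}  = {1, 2} ∪ {2, 4}
  [12 total]
Pass 3: 2 new —
  {3}  = complement {1, 2, 4}
  {4}  = complement {1, 2, 3}
  [14 total]
Pass 4: 2 new —
  {1, 4}  = {4} ∪ {1}
  {2, 3}  = {3} ∪ {2}
  [16 total]
After Pass 5 the family is unchanged; done.

|σ(𝒢)| = 16.  σ(𝒢) = { {}, {1}, {2}, {3}, {4}, {1, 2}, {1, 3}, {1, 4}, {2, 3}, {2, 4}, {3, 4}, {1, 2, 3}, {1, 2, 4}, {1, 3, 4}, {2, 3, 4}, Ω }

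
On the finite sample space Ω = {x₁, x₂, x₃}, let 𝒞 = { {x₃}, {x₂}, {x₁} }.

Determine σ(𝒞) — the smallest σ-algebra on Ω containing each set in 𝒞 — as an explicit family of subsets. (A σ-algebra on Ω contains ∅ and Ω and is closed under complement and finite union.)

Take S₀ = 𝒞 ∪ {∅, Ω} = { ∅, {x₁}, {x₂}, {x₃}, Ω }.
Round 1: 3 new —
  {x₁, x₂}  = Ω∖{x₃}
  {x₁, x₃}  = Ω∖{x₂}
  {x₂, x₃}  = Ω∖{x₁}
Round 2 adds nothing — fixpoint reached.

Therefore σ(𝒞) = { ∅, {x₁}, {x₂}, {x₃}, {x₁, x₂}, {x₁, x₃}, {x₂, x₃}, Ω } (|σ(𝒞)| = 8).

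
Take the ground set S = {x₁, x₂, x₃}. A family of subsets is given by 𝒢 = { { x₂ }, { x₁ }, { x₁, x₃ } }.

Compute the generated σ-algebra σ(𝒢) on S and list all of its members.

Answer: σ(𝒢) = { ∅, { x₁ }, { x₂ }, { x₃ }, { x₁, x₂ }, { x₁, x₃ }, { x₂, x₃ }, S }

Working:
Initial family (5 sets): { ∅, { x₁ }, { x₂ }, { x₁, x₃ }, S }.
Pass 1. New:
  { x₁, x₂ }  = { x₂ } ∪ { x₁ }
  { x₂, x₃ }  = { x₁ }ᶜ
  [7 total]
Pass 2: +1 →
  { x₃ }  = { x₁, x₂ }ᶜ
  [8 total]
Pass 3: closed — nothing new.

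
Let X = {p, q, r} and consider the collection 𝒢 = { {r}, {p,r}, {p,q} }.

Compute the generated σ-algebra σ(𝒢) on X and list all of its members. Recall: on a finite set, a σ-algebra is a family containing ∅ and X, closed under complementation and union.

σ(𝒢) = { ∅, {p}, {q}, {r}, {p,q}, {p,r}, {q,r}, X }

Derivation:
Begin from { ∅, {r}, {p,q}, {p,r}, X } (that is, 𝒢 plus ∅ and X).
Step 1. New:
  {q}  = {p,r}ᶜ
  — 6 sets.
Step 2: +1 →
  {q,r}  = {r} ∪ {q}
  — 7 sets.
Step 3. New:
  {p}  = {q,r}ᶜ
  — 8 sets.
Step 4: already closed under ᶜ and ∪.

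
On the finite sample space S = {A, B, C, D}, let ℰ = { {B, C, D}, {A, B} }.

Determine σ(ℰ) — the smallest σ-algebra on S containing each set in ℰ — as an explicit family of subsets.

|σ(ℰ)| = 8.  σ(ℰ) = { {}, {A}, {B}, {A, B}, {C, D}, {A, C, D}, {B, C, D}, S }

Working:
Seed the family with ℰ together with ∅ and S: { {}, {A, B}, {B, C, D}, S }.
Round 1 (2 new):
  {A}  = {B, C, D}ᶜ
  {C, D}  = {A, B}ᶜ
  (now 6)
Round 2: 1 new —
  {A, C, D}  = {C, D} ∪ {A}
  (now 7)
Round 3. New:
  {B}  = {A, C, D}ᶜ
  (now 8)
Round 4: stable.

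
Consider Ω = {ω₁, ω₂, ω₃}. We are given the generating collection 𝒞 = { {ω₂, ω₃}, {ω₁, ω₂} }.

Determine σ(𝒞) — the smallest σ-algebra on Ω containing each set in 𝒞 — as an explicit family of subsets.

Answer: σ(𝒞) = { ∅, {ω₁}, {ω₂}, {ω₃}, {ω₁, ω₂}, {ω₁, ω₃}, {ω₂, ω₃}, Ω }

Trace:
Initial family (4 sets): { ∅, {ω₁, ω₂}, {ω₂, ω₃}, Ω }.
Round 1: +2 →
  {ω₁}  = ᶜ of {ω₂, ω₃}
  {ω₃}  = ᶜ of {ω₁, ω₂}
Round 2 (1 new):
  {ω₁, ω₃}  = {ω₃} ∪ {ω₁}
Round 3 (1 new):
  {ω₂}  = ᶜ of {ω₁, ω₃}
After Round 4 the family is unchanged; done.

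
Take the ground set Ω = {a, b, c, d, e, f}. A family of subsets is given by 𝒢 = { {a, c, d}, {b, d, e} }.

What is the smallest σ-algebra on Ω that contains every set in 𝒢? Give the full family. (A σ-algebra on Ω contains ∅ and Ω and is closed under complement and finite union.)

σ(𝒢) = { ∅, {d}, {f}, {a, c}, {b, e}, {d, f}, {a, c, d}, {a, c, f}, {b, d, e}, {b, e, f}, {a, b, c, e}, {a, c, d, f}, {b, d, e, f}, {a, b, c, d, e}, {a, b, c, e, f}, Ω }

Trace:
Take S₀ = 𝒢 ∪ {∅, Ω} = { ∅, {a, c, d}, {b, d, e}, Ω }.
Pass 1 adds 3:
  {a, c, f}  = {b, d, e}ᶜ
  {b, e, f}  = {a, c, d}ᶜ
  {a, b, c, d, e}  = {a, c, d} ∪ {b, d, e}
Pass 2. New:
  {f}  = {a, b, c, d, e}ᶜ
  {a, c, d, f}  = {a, c, d} ∪ {a, c, f}
  {b, d, e, f}  = {b, e, f} ∪ {b, d, e}
  {a, b, c, e, f}  = {a, c, f} ∪ {b, e, f}
Pass 3. New:
  {d}  = {a, b, c, e, f}ᶜ
  {a, c}  = {b, d, e, f}ᶜ
  {b, e}  = {a, c, d, f}ᶜ
Pass 4: +2 →
  {d, f}  = {d} ∪ {f}
  {a, b, c, e}  = {b, e} ∪ {a, c}
Pass 5: already closed under ᶜ and ∪.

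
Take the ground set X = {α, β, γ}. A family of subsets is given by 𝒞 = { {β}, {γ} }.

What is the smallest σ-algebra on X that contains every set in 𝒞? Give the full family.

Begin from { {}, {β}, {γ}, X } (that is, 𝒞 plus ∅ and X).
Step 1 adds 3:
  {α, β}  = {γ}ᶜ
  {α, γ}  = {β}ᶜ
  {β, γ}  = {γ} ∪ {β}
  [7 total]
Step 2: +1 →
  {α}  = {β, γ}ᶜ
  [8 total]
Step 3: already closed under ᶜ and ∪.

σ(𝒞) = { {}, {α}, {β}, {γ}, {α, β}, {α, γ}, {β, γ}, X }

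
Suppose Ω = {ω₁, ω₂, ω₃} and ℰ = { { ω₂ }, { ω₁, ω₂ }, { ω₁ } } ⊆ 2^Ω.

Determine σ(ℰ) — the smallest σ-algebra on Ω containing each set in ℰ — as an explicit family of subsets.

Answer: σ(ℰ) = { {}, { ω₁ }, { ω₂ }, { ω₃ }, { ω₁, ω₂ }, { ω₁, ω₃ }, { ω₂, ω₃ }, Ω }

Check:
Initial family (5 sets): { {}, { ω₁ }, { ω₂ }, { ω₁, ω₂ }, Ω }.
Round 1. New:
  { ω₃ }  = ᶜ of { ω₁, ω₂ }
  { ω₁, ω₃ }  = ᶜ of { ω₂ }
  { ω₂, ω₃ }  = ᶜ of { ω₁ }
  |family| = 8
Round 2: no new sets; the family is a σ-algebra.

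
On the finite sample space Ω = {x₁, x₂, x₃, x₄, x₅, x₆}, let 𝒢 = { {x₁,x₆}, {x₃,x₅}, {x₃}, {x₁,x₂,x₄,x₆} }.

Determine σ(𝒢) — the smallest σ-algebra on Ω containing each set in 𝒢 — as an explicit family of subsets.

Begin from { {}, {x₃}, {x₁,x₆}, {x₃,x₅}, {x₁,x₂,x₄,x₆}, Ω } (that is, 𝒢 plus ∅ and Ω).
Round 1 (5 new):
  {x₁,x₃,x₆}  = {x₃} ∪ {x₁,x₆}
  {x₁,x₃,x₅,x₆}  = {x₁,x₆} ∪ {x₃,x₅}
  {x₂,x₃,x₄,x₅}  = Ω∖{x₁,x₆}
  {x₁,x₂,x₃,x₄,x₆}  = {x₃} ∪ {x₁,x₂,x₄,x₆}
  {x₁,x₂,x₄,x₅,x₆}  = Ω∖{x₃}
  — 11 sets.
Round 2 adds 3:
  {x₅}  = Ω∖{x₁,x₂,x₃,x₄,x₆}
  {x₂,x₄}  = Ω∖{x₁,x₃,x₅,x₆}
  {x₂,x₄,x₅}  = Ω∖{x₁,x₃,x₆}
  — 14 sets.
Round 3. New:
  {x₁,x₅,x₆}  = {x₁,x₆} ∪ {x₅}
  {x₂,x₃,x₄}  = {x₃} ∪ {x₂,x₄}
  — 16 sets.
Round 4: already closed under ᶜ and ∪.

|σ(𝒢)| = 16.  σ(𝒢) = { {}, {x₃}, {x₅}, {x₁,x₆}, {x₂,x₄}, {x₃,x₅}, {x₁,x₃,x₆}, {x₁,x₅,x₆}, {x₂,x₃,x₄}, {x₂,x₄,x₅}, {x₁,x₂,x₄,x₆}, {x₁,x₃,x₅,x₆}, {x₂,x₃,x₄,x₅}, {x₁,x₂,x₃,x₄,x₆}, {x₁,x₂,x₄,x₅,x₆}, Ω }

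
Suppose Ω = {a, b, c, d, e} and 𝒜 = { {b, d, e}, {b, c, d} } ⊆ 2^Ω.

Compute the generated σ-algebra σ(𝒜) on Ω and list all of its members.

Answer: σ(𝒜) = { {}, {a}, {c}, {e}, {a, c}, {a, e}, {b, d}, {c, e}, {a, b, d}, {a, c, e}, {b, c, d}, {b, d, e}, {a, b, c, d}, {a, b, d, e}, {b, c, d, e}, Ω }

Trace:
Take S₀ = 𝒜 ∪ {∅, Ω} = { {}, {b, c, d}, {b, d, e}, Ω }.
Step 1: +3 →
  {a, c}  = complement {b, d, e}
  {a, e}  = complement {b, c, d}
  {b, c, d, e}  = {b, c, d} ∪ {b, d, e}
  [7 total]
Step 2: 4 new —
  {a}  = complement {b, c, d, e}
  {a, c, e}  = {a, c} ∪ {a, e}
  {a, b, c, d}  = {b, c, d} ∪ {a, c}
  {a, b, d, e}  = {a, e} ∪ {b, d, e}
  [11 total]
Step 3 adds 3:
  {c}  = complement {a, b, d, e}
  {e}  = complement {a, b, c, d}
  {b, d}  = complement {a, c, e}
  [14 total]
Step 4 (2 new):
  {c, e}  = {c} ∪ {e}
  {a, b, d}  = {b, d} ∪ {a}
  [16 total]
Step 5 adds nothing — fixpoint reached.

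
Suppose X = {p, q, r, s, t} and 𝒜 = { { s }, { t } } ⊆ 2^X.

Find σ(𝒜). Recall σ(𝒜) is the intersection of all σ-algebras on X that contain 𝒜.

Answer: σ(𝒜) = { {  }, { s }, { t }, { s, t }, { p, q, r }, { p, q, r, s }, { p, q, r, t }, X }

Working:
Begin from { {  }, { s }, { t }, X } (that is, 𝒜 plus ∅ and X).
Step 1 adds 3:
  { s, t }  = { s } ∪ { t }
  { p, q, r, s }  = { t }ᶜ
  { p, q, r, t }  = { s }ᶜ
  |family| = 7
Step 2 adds 1:
  { p, q, r }  = { s, t }ᶜ
  |family| = 8
Step 3: closed — nothing new.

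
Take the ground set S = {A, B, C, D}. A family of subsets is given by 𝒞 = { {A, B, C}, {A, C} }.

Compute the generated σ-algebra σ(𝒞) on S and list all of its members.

Begin from { {}, {A, C}, {A, B, C}, S } (that is, 𝒞 plus ∅ and S).
Iteration 1: +2 →
  {D}  = complement {A, B, C}
  {B, D}  = complement {A, C}
Iteration 2 adds 1:
  {A, C, D}  = {A, C} ∪ {D}
Iteration 3 adds 1:
  {B}  = complement {A, C, D}
Iteration 4: no new sets; the family is a σ-algebra.

σ(𝒞) = { {}, {B}, {D}, {A, C}, {B, D}, {A, B, C}, {A, C, D}, S }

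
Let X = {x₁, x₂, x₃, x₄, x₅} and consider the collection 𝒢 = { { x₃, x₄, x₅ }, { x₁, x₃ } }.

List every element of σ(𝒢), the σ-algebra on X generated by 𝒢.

Seed the family with 𝒢 together with ∅ and X: { {  }, { x₁, x₃ }, { x₃, x₄, x₅ }, X }.
Step 1 adds 3:
  { x₁, x₂ }  = X∖{ x₃, x₄, x₅ }
  { x₂, x₄, x₅ }  = X∖{ x₁, x₃ }
  { x₁, x₃, x₄, x₅ }  = { x₁, x₃ } ∪ { x₃, x₄, x₅ }
Step 2. New:
  { x₂ }  = X∖{ x₁, x₃, x₄, x₅ }
  { x₁, x₂, x₃ }  = { x₁, x₂ } ∪ { x₁, x₃ }
  { x₁, x₂, x₄, x₅ }  = { x₁, x₂ } ∪ { x₂, x₄, x₅ }
  { x₂, x₃, x₄, x₅ }  = { x₃, x₄, x₅ } ∪ { x₂, x₄, x₅ }
Step 3: +3 →
  { x₁ }  = X∖{ x₂, x₃, x₄, x₅ }
  { x₃ }  = X∖{ x₁, x₂, x₄, x₅ }
  { x₄, x₅ }  = X∖{ x₁, x₂, x₃ }
Step 4: +2 →
  { x₂, x₃ }  = { x₃ } ∪ { x₂ }
  { x₁, x₄, x₅ }  = { x₄, x₅ } ∪ { x₁ }
Step 5: closed — nothing new.

Hence σ(𝒢) has 16 members: { {  }, { x₁ }, { x₂ }, { x₃ }, { x₁, x₂ }, { x₁, x₃ }, { x₂, x₃ }, { x₄, x₅ }, { x₁, x₂, x₃ }, { x₁, x₄, x₅ }, { x₂, x₄, x₅ }, { x₃, x₄, x₅ }, { x₁, x₂, x₄, x₅ }, { x₁, x₃, x₄, x₅ }, { x₂, x₃, x₄, x₅ }, X }.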